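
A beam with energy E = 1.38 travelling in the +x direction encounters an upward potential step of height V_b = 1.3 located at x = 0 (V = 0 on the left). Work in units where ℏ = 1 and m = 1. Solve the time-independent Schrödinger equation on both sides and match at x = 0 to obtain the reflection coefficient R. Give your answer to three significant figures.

On each side the TISE gives plane waves with k = √(2m(E − V))/ℏ: k₁ = √(2·1·1.38) = 1.661, k₂ = √(2·1·0.08) = 0.4000.
Matching ψ and ψ′ at x = 0 gives r = (k₁ − k₂)/(k₁ + k₂), so R = r² = 0.3744 and T = 1 − R = 0.6256.

R = 0.374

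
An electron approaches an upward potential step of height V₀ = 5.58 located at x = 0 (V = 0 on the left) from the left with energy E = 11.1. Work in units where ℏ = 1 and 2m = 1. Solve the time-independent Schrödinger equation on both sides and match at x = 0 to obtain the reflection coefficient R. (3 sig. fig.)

The wavenumbers are k₁ = √(2mE)/ℏ = 3.332 on the left and k₂ = √(2m(E − V₀))/ℏ = 2.349 on the right.
Continuity of ψ and ψ′ at the step yields the reflection amplitude r = (k₁ − k₂)/(k₁ + k₂) = 0.1729; thus R = |r|² = 0.02989, T = 0.9701.

R = 0.0299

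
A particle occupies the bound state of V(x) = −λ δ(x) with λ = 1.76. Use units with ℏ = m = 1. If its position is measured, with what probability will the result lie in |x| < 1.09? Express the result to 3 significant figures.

P = 0.978

The normalised bound state is ψ = √κ e^{−κ|x|} with κ = mλ/ℏ² = 1.760.
P(|x| < d) = ∫_{−d}^{d} κ e^{−2κ|x|} dx = 1 − e^{−2κd} = 1 − e^{−3.837} = 0.9784.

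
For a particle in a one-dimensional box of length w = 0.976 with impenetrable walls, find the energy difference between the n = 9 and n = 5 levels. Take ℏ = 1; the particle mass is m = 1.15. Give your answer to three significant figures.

ΔE = 252

E_n = n²π²ℏ²/(2mw²), so ΔE = (9² − 5²) π²ℏ²/(2mw²).
ΔE = 56 × π² / (2 × 1.15 × 0.976²) = 252.3.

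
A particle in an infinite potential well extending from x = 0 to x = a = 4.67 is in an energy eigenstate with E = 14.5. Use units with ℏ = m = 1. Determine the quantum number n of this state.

n = 8

For an infinite well E_n = n²π²ℏ²/(2ma²), so n = (a/πℏ)√(2mE).
n = (4.67/π) × √(2 × 1 × 14.5) = 8.005 → n = 8.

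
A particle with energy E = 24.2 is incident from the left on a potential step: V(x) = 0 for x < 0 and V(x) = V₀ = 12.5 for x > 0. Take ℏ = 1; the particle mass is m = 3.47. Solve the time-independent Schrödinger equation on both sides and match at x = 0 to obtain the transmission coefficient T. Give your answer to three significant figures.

The wavenumbers are k₁ = √(2mE)/ℏ = 12.96 on the left and k₂ = √(2m(E − V₀))/ℏ = 9.011 on the right.
Matching ψ and ψ′ at x = 0 gives r = (k₁ − k₂)/(k₁ + k₂), so R = r² = 0.03230 and T = 1 − R = 0.9677.

T = 0.968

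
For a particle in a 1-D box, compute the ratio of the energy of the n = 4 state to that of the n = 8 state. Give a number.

E_n = n²π²ℏ²/(2mL²) so the ratio is n₂²/n₁² = 16/64 = 0.25.

0.25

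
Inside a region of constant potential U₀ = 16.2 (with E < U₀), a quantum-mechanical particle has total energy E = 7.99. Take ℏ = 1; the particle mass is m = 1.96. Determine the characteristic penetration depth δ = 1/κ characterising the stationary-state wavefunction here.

Since E < U₀ the TISE in this region is ψ'' = κ²ψ with κ = √(2m(U₀ − E))/ℏ.
κ = √(2 × 1.96 × 8.21) = 5.673. The penetration depth is δ = 1/κ = 0.176.

δ = 0.176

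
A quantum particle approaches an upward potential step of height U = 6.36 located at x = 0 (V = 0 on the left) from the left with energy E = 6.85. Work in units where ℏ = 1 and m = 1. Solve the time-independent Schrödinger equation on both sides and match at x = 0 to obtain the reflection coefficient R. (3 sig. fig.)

R = 0.334

The wavenumbers are k₁ = √(2mE)/ℏ = 3.701 on the left and k₂ = √(2m(E − U))/ℏ = 0.9899 on the right.
Matching ψ and ψ′ at x = 0 gives r = (k₁ − k₂)/(k₁ + k₂), so R = r² = 0.3340 and T = 1 − R = 0.6660.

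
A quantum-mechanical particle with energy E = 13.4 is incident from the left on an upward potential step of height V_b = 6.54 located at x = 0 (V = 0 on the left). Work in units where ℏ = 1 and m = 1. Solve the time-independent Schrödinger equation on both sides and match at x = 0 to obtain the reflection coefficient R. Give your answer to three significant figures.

The wavenumbers are k₁ = √(2mE)/ℏ = 5.177 on the left and k₂ = √(2m(E − V_b))/ℏ = 3.704 on the right.
Matching ψ and ψ′ at x = 0 gives r = (k₁ − k₂)/(k₁ + k₂), so R = r² = 0.02750 and T = 1 − R = 0.9725.

R = 0.0275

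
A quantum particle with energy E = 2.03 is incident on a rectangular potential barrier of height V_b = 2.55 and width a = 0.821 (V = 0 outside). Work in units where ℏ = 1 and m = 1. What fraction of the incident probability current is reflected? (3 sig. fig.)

Since E < V_b the interior solution is evanescent with decay constant κ = √(2m(V_b − E))/ℏ = 1.020.
κa = 0.8373, sinh(κa) = 0.9386.
The exact tunnelling result is T⁻¹ = 1 + V_b² sinh²(κa) / [4E(V_b − E)] = 2.357, so T = 0.424.
R = 1 − T = 0.576.

R = 0.576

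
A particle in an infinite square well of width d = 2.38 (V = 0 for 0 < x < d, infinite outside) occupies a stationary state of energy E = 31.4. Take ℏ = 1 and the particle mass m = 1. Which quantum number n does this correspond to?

n = 6

From E_n = n²π²ℏ²/(2md²) invert to n = √(2md²E)/(πℏ).
n = (2.38/π) × √(2 × 1 × 31.4) = 6.004 → n = 6.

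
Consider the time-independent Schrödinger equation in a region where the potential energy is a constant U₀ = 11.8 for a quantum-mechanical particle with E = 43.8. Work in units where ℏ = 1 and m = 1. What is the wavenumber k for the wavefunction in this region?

k = 8.00

With E > U₀ the solution is oscillatory, ψ ∝ e^{±ikx} with k = √(2m(E − U₀))/ℏ.
k = √(2 × 1 × 32) = 8.000.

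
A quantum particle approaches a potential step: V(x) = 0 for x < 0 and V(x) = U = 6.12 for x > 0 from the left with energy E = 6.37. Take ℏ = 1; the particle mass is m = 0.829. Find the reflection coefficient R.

R = 0.448

On each side the TISE gives plane waves with k = √(2m(E − V))/ℏ: k₁ = √(2·0.829·6.37) = 3.250, k₂ = √(2·0.829·0.25) = 0.6438.
Continuity of ψ and ψ′ at the step yields the reflection amplitude r = (k₁ − k₂)/(k₁ + k₂) = 0.6693; thus R = |r|² = 0.4480, T = 0.5520.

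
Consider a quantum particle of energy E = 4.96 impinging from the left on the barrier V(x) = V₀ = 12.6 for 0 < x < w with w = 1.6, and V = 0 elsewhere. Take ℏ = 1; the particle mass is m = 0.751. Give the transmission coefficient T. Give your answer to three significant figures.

E < V₀: inside the barrier ψ ∝ e^{±κx} with κ = √(2m(V₀ − E))/ℏ = 3.388.
κw = 5.420, sinh(κw) = 112.9.
Matching ψ, ψ′ at both faces gives T = [1 + V₀² sinh²(κw) / (4E(V₀ − E))]⁻¹ = 1/13360 = 0.0000748.

T = 0.0000748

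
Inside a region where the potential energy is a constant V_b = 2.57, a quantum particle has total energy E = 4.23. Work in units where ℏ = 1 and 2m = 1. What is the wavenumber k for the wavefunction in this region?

k = 1.29

With E > V_b the solution is oscillatory, ψ ∝ e^{±ikx} with k = √(2m(E − V_b))/ℏ.
k = √(2 × 0.5 × 1.66) = 1.288.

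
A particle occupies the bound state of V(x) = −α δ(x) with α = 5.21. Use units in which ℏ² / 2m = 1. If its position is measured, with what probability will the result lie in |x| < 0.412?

The normalised bound state is ψ = √κ e^{−κ|x|} with κ = mα/ℏ² = 2.605.
P(|x| < d) = ∫_{−d}^{d} κ e^{−2κ|x|} dx = 1 − e^{−2κd} = 1 − e^{−2.147} = 0.8831.

P = 0.883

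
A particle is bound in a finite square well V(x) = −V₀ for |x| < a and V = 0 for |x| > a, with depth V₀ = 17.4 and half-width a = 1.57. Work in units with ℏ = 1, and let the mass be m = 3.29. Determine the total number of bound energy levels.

N = 11

The dimensionless depth is z₀ = a√(2mV₀)/ℏ = 1.57 × √(114.5) = 16.80.
The even/odd transcendental equations gain one root per π/2 in z₀, giving N = 1 + ⌊2z₀/π⌋ = 1 + ⌊10.69⌋ = 11.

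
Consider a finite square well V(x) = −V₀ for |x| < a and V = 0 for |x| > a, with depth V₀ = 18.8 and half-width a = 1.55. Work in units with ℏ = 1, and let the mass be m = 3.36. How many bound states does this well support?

N = 12

The dimensionless depth is z₀ = a√(2mV₀)/ℏ = 1.55 × √(126.3) = 17.42.
The even/odd transcendental equations gain one root per π/2 in z₀, giving N = 1 + ⌊2z₀/π⌋ = 1 + ⌊11.09⌋ = 12.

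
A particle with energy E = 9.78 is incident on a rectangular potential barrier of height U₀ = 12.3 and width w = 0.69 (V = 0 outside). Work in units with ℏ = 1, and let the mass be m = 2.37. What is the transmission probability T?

Since E < U₀ the interior solution is evanescent with decay constant κ = √(2m(U₀ − E))/ℏ = 3.456.
κw = 2.385, sinh(κw) = 5.382.
Matching ψ, ψ′ at both faces gives T = [1 + U₀² sinh²(κw) / (4E(U₀ − E))]⁻¹ = 1/45.45 = 0.0220.

T = 0.0220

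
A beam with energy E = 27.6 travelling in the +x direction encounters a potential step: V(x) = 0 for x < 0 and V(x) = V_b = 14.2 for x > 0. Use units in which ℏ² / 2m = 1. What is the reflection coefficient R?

On each side the TISE gives plane waves with k = √(2m(E − V))/ℏ: k₁ = √(2·½·27.6) = 5.254, k₂ = √(2·½·13.4) = 3.661.
Continuity of ψ and ψ′ at the step yields the reflection amplitude r = (k₁ − k₂)/(k₁ + k₂) = 0.1787; thus R = |r|² = 0.03193, T = 0.9681.

R = 0.0319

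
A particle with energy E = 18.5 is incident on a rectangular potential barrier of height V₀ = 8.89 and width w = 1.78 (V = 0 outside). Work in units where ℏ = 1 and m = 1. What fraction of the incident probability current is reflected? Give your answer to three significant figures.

E > V₀: inside the barrier k₂ = √(2m(E − V₀))/ℏ = 4.384, k₂w = 7.804.
T = [1 + V₀² sin²(k₂w) / (4E(E − V₀))]⁻¹ = 1/1.111 = 0.900.
R = 1 − T = 0.0998.

R = 0.0998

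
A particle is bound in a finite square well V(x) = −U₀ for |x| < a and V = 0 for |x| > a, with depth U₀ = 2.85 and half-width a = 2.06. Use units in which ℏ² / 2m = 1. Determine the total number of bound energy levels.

N = 3

Define the well-strength parameter z₀ = (a/ℏ)√(2mU₀) = 2.06 × √(2·0.5·2.85) = 3.478.
A new bound state (alternating even/odd) appears each time z₀ passes a multiple of π/2, so N = ⌊2z₀/π⌋ + 1 = ⌊2.214⌋ + 1 = 3.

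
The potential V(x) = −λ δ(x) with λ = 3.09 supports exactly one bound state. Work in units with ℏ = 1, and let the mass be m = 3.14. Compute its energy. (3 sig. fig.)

The bound state is ψ(x) = √κ e^{−κ|x|}. The derivative jump ψ'(0⁺) − ψ'(0⁻) = −(2mλ/ℏ²)ψ(0) fixes κ = mλ/ℏ² = 9.703.
Then E = −ℏ²κ²/(2m) = −mλ²/(2ℏ²) = -14.99.

E = -15.0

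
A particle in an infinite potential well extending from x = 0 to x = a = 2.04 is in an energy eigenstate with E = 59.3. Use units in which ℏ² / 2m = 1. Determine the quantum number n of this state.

n = 5

For an infinite well E_n = n²π²ℏ²/(2ma²), so n = (a/πℏ)√(2mE).
n = (2.04/π) × √(2 × 0.5 × 59.3) = 5.000 → n = 5.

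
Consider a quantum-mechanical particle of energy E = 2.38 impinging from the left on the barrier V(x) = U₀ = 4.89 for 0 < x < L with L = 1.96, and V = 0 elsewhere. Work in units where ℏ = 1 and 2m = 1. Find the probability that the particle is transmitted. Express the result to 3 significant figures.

T = 0.00800

Since E < U₀ the interior solution is evanescent with decay constant κ = √(2m(U₀ − E))/ℏ = 1.584.
κL = 3.105, sinh(κL) = 11.13.
The exact tunnelling result is T⁻¹ = 1 + U₀² sinh²(κL) / [4E(U₀ − E)] = 125.1, so T = 0.00800.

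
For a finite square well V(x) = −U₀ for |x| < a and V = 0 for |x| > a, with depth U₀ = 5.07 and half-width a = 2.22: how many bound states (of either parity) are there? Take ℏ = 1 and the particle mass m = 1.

The dimensionless depth is z₀ = a√(2mU₀)/ℏ = 2.22 × √(10.14) = 7.069.
The even/odd transcendental equations gain one root per π/2 in z₀, giving N = 1 + ⌊2z₀/π⌋ = 1 + ⌊4.500⌋ = 5.

N = 5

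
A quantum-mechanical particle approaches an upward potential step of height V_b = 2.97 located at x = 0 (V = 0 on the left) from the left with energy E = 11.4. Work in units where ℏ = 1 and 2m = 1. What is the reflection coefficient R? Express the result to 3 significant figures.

The wavenumbers are k₁ = √(2mE)/ℏ = 3.376 on the left and k₂ = √(2m(E − V_b))/ℏ = 2.903 on the right.
Continuity of ψ and ψ′ at the step yields the reflection amplitude r = (k₁ − k₂)/(k₁ + k₂) = 0.07531; thus R = |r|² = 0.005672, T = 0.9943.

R = 0.00567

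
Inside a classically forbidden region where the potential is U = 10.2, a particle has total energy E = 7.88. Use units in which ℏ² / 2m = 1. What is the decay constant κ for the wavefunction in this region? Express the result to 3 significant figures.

Since E < U the TISE in this region is ψ'' = κ²ψ with κ = √(2m(U − E))/ℏ.
κ = √(2 × 0.5 × 2.32) = 1.523.

κ = 1.52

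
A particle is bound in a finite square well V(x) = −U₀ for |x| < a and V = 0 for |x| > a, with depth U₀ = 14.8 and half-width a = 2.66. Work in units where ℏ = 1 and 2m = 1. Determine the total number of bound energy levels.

N = 7

Define the well-strength parameter z₀ = (a/ℏ)√(2mU₀) = 2.66 × √(2·0.5·14.8) = 10.23.
The even/odd transcendental equations gain one root per π/2 in z₀, giving N = 1 + ⌊2z₀/π⌋ = 1 + ⌊6.515⌋ = 7.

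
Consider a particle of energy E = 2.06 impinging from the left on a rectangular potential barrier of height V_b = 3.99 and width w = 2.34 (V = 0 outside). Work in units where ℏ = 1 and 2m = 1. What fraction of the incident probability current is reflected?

R = 0.994

Since E < V_b the interior solution is evanescent with decay constant κ = √(2m(V_b − E))/ℏ = 1.389.
κw = 3.251, sinh(κw) = 12.89.
Matching ψ, ψ′ at both faces gives T = [1 + V_b² sinh²(κw) / (4E(V_b − E))]⁻¹ = 1/167.2 = 0.00598.
R = 1 − T = 0.994.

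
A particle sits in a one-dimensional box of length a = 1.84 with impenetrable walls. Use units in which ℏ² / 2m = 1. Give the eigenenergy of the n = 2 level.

E = 11.7

Requiring ψ(0) = ψ(a) = 0 quantises k = nπ/a, hence E_n = ℏ²k²/2m = n²π²ℏ²/(2ma²).
E_2 = 2² × π² / (2 × 0.5 × 1.84²) = 11.66.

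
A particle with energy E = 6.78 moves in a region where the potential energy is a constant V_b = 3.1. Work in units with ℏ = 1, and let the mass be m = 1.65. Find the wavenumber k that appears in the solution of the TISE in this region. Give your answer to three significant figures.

With E > V_b the solution is oscillatory, ψ ∝ e^{±ikx} with k = √(2m(E − V_b))/ℏ.
k = √(2 × 1.65 × 3.68) = 3.485.

k = 3.48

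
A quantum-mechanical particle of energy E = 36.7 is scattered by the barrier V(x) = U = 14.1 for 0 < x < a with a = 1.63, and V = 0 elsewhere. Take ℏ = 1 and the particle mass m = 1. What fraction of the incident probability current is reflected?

Above the barrier the interior wavenumber is k₂ = √(2m(E − U))/ℏ = 6.723, giving phase k₂a = 10.96.
T = [1 + U² sin²(k₂a) / (4E(E − U))]⁻¹ = 1/1.060 = 0.944.
R = 1 − T = 0.0565.

R = 0.0565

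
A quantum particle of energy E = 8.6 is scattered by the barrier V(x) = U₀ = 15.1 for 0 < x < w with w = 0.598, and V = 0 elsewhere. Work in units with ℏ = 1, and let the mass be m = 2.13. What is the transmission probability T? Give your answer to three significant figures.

T = 0.00722

E < U₀: inside the barrier ψ ∝ e^{±κx} with κ = √(2m(U₀ − E))/ℏ = 5.262.
κw = 3.147, sinh(κw) = 11.61.
Matching ψ, ψ′ at both faces gives T = [1 + U₀² sinh²(κw) / (4E(U₀ − E))]⁻¹ = 1/138.4 = 0.00722.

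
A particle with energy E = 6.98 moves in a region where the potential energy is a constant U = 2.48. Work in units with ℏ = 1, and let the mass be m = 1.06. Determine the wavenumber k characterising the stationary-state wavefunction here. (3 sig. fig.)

k = 3.09

With E > U the solution is oscillatory, ψ ∝ e^{±ikx} with k = √(2m(E − U))/ℏ.
k = √(2 × 1.06 × 4.5) = 3.089.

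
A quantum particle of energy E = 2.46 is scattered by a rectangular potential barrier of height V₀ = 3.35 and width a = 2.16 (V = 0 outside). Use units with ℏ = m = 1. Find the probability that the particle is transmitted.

T = 0.00977

Since E < V₀ the interior solution is evanescent with decay constant κ = √(2m(V₀ − E))/ℏ = 1.334.
κa = 2.882, sinh(κa) = 8.895.
The exact tunnelling result is T⁻¹ = 1 + V₀² sinh²(κa) / [4E(V₀ − E)] = 102.4, so T = 0.00977.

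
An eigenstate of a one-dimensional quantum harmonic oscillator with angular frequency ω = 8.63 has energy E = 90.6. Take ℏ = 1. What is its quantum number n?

n = 10

E_n = ℏω(n + ½) ⇒ n = E/(ℏω) − ½ = 90.6/8.63 − 0.5 = 9.998 → n = 10.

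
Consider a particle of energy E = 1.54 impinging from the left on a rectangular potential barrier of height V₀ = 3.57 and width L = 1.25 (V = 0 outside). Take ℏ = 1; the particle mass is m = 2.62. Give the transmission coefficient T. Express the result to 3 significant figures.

E < V₀: inside the barrier ψ ∝ e^{±κx} with κ = √(2m(V₀ − E))/ℏ = 3.261.
κL = 4.077, sinh(κL) = 29.47.
The exact tunnelling result is T⁻¹ = 1 + V₀² sinh²(κL) / [4E(V₀ − E)] = 886.2, so T = 0.00113.

T = 0.00113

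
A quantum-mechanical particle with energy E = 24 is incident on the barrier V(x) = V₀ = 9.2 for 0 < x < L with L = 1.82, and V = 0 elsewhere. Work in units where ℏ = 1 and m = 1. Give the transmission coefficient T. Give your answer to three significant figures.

Above the barrier the interior wavenumber is k₂ = √(2m(E − V₀))/ℏ = 5.441, giving phase k₂L = 9.902.
Matching at both interfaces gives T⁻¹ = 1 + V₀² sin²(k₂L) / [4E(E − V₀)] = 1.013, hence T = 0.988.

T = 0.988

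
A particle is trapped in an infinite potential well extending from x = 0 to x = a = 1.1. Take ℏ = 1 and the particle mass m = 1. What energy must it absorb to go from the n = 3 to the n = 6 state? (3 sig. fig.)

E_n = n²π²ℏ²/(2ma²), so ΔE = (6² − 3²) π²ℏ²/(2ma²).
ΔE = 27 × π² / (2 × 1 × 1.1²) = 110.1.

ΔE = 110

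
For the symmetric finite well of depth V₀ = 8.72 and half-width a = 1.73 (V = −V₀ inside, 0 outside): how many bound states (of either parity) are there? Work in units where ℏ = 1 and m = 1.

N = 5

The dimensionless depth is z₀ = a√(2mV₀)/ℏ = 1.73 × √(17.44) = 7.225.
The even/odd transcendental equations gain one root per π/2 in z₀, giving N = 1 + ⌊2z₀/π⌋ = 1 + ⌊4.599⌋ = 5.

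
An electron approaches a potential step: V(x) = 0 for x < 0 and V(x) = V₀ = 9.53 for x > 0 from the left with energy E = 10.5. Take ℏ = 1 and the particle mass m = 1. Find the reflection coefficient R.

R = 0.285

The wavenumbers are k₁ = √(2mE)/ℏ = 4.583 on the left and k₂ = √(2m(E − V₀))/ℏ = 1.393 on the right.
Continuity of ψ and ψ′ at the step yields the reflection amplitude r = (k₁ − k₂)/(k₁ + k₂) = 0.5338; thus R = |r|² = 0.2850, T = 0.7150.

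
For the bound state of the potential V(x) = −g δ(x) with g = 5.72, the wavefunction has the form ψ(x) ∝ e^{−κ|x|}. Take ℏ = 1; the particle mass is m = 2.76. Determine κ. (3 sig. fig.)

κ = 15.8

Integrating the TISE across x = 0 gives the cusp condition ψ'(0⁺) − ψ'(0⁻) = −(2mg/ℏ²)ψ(0).
With ψ ∝ e^{−κ|x|} this yields −2κ = −2mg/ℏ², so κ = mg/ℏ² = 15.79.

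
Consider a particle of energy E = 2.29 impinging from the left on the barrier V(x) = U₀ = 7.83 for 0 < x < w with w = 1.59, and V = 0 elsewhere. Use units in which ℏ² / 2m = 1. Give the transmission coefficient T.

T = 0.00186

Since E < U₀ the interior solution is evanescent with decay constant κ = √(2m(U₀ − E))/ℏ = 2.354.
κw = 3.742, sinh(κw) = 21.09.
Matching ψ, ψ′ at both faces gives T = [1 + U₀² sinh²(κw) / (4E(U₀ − E))]⁻¹ = 1/538.3 = 0.00186.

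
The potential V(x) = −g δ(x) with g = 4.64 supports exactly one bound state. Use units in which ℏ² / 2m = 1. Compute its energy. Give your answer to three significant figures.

E = -5.38

The bound state is ψ(x) = √κ e^{−κ|x|}. The derivative jump ψ'(0⁺) − ψ'(0⁻) = −(2mg/ℏ²)ψ(0) fixes κ = mg/ℏ² = 2.320.
Then E = −ℏ²κ²/(2m) = −mg²/(2ℏ²) = -5.382.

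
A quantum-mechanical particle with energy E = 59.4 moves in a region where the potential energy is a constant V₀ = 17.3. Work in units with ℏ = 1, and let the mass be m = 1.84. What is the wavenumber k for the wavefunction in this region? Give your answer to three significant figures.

With E > V₀ the solution is oscillatory, ψ ∝ e^{±ikx} with k = √(2m(E − V₀))/ℏ.
k = √(2 × 1.84 × 42.1) = 12.45.

k = 12.4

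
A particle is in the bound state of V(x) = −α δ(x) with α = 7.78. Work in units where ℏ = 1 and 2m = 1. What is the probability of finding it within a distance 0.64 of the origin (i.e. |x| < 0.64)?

P = 0.993

The normalised bound state is ψ = √κ e^{−κ|x|} with κ = mα/ℏ² = 3.890.
P(|x| < d) = ∫_{−d}^{d} κ e^{−2κ|x|} dx = 1 − e^{−2κd} = 1 − e^{−4.979} = 0.9931.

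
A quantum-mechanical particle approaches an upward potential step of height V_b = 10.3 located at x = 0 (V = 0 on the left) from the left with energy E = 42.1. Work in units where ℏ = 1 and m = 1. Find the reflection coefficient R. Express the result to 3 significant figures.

On each side the TISE gives plane waves with k = √(2m(E − V))/ℏ: k₁ = √(2·1·42.1) = 9.176, k₂ = √(2·1·31.8) = 7.975.
Matching ψ and ψ′ at x = 0 gives r = (k₁ − k₂)/(k₁ + k₂), so R = r² = 0.004904 and T = 1 − R = 0.9951.

R = 0.00490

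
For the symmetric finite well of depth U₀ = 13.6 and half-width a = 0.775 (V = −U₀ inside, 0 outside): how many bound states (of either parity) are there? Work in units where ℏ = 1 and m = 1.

N = 3

Define the well-strength parameter z₀ = (a/ℏ)√(2mU₀) = 0.775 × √(2·1·13.6) = 4.042.
The even/odd transcendental equations gain one root per π/2 in z₀, giving N = 1 + ⌊2z₀/π⌋ = 1 + ⌊2.573⌋ = 3.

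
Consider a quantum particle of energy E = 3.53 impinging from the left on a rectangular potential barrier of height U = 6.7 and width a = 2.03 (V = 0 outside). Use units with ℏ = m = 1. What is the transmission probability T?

Since E < U the interior solution is evanescent with decay constant κ = √(2m(U − E))/ℏ = 2.518.
κa = 5.111, sinh(κa) = 82.95.
Matching ψ, ψ′ at both faces gives T = [1 + U² sinh²(κa) / (4E(U − E))]⁻¹ = 1/6901 = 0.000145.

T = 0.000145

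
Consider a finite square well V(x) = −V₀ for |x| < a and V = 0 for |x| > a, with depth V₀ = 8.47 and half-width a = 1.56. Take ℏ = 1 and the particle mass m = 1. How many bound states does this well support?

N = 5

The dimensionless depth is z₀ = a√(2mV₀)/ℏ = 1.56 × √(16.94) = 6.421.
A new bound state (alternating even/odd) appears each time z₀ passes a multiple of π/2, so N = ⌊2z₀/π⌋ + 1 = ⌊4.088⌋ + 1 = 5.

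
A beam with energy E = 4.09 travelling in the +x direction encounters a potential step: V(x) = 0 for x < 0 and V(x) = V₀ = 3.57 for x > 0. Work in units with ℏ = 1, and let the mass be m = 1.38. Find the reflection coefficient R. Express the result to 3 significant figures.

The wavenumbers are k₁ = √(2mE)/ℏ = 3.360 on the left and k₂ = √(2m(E − V₀))/ℏ = 1.198 on the right.
Matching ψ and ψ′ at x = 0 gives r = (k₁ − k₂)/(k₁ + k₂), so R = r² = 0.2250 and T = 1 − R = 0.7750.

R = 0.225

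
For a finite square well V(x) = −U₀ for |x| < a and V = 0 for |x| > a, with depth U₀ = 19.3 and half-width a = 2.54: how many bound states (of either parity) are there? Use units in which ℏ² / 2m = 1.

N = 8

The dimensionless depth is z₀ = a√(2mU₀)/ℏ = 2.54 × √(19.30) = 11.16.
A new bound state (alternating even/odd) appears each time z₀ passes a multiple of π/2, so N = ⌊2z₀/π⌋ + 1 = ⌊7.104⌋ + 1 = 8.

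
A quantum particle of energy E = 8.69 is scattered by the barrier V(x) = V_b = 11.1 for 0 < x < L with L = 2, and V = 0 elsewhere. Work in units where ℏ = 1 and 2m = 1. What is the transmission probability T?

Since E < V_b the interior solution is evanescent with decay constant κ = √(2m(V_b − E))/ℏ = 1.552.
κL = 3.105, sinh(κL) = 11.13.
Matching ψ, ψ′ at both faces gives T = [1 + V_b² sinh²(κL) / (4E(V_b − E))]⁻¹ = 1/183.2 = 0.00546.

T = 0.00546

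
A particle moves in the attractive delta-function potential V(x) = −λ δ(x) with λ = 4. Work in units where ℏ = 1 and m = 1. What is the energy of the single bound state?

E = -8.00

The bound state is ψ(x) = √κ e^{−κ|x|}. The derivative jump ψ'(0⁺) − ψ'(0⁻) = −(2mλ/ℏ²)ψ(0) fixes κ = mλ/ℏ² = 4.000.
Then E = −ℏ²κ²/(2m) = −mλ²/(2ℏ²) = -8.000.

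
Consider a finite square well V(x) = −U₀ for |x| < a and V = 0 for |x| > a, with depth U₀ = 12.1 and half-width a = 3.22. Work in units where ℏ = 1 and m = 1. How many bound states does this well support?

The dimensionless depth is z₀ = a√(2mU₀)/ℏ = 3.22 × √(24.20) = 15.84.
A new bound state (alternating even/odd) appears each time z₀ passes a multiple of π/2, so N = ⌊2z₀/π⌋ + 1 = ⌊10.08⌋ + 1 = 11.

N = 11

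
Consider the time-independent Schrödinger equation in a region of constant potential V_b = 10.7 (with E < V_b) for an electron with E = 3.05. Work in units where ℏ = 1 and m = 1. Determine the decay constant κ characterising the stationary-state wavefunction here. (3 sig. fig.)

κ = 3.91

Since E < V_b the TISE in this region is ψ'' = κ²ψ with κ = √(2m(V_b − E))/ℏ.
κ = √(2 × 1 × 7.65) = 3.912.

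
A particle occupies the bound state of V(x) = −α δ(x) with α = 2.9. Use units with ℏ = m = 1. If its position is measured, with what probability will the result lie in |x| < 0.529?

P = 0.953

The normalised bound state is ψ = √κ e^{−κ|x|} with κ = mα/ℏ² = 2.900.
P(|x| < d) = ∫_{−d}^{d} κ e^{−2κ|x|} dx = 1 − e^{−2κd} = 1 − e^{−3.068} = 0.9535.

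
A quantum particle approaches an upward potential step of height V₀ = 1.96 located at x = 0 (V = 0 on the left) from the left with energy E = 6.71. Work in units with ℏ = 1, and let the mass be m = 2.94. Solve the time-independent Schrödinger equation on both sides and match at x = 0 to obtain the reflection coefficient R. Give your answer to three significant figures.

R = 0.00742

The wavenumbers are k₁ = √(2mE)/ℏ = 6.281 on the left and k₂ = √(2m(E − V₀))/ℏ = 5.285 on the right.
Continuity of ψ and ψ′ at the step yields the reflection amplitude r = (k₁ − k₂)/(k₁ + k₂) = 0.08615; thus R = |r|² = 0.007422, T = 0.9926.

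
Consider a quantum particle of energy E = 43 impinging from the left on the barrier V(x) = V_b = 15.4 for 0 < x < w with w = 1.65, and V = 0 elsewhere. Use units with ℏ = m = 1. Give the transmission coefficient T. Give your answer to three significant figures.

Above the barrier the interior wavenumber is k₂ = √(2m(E − V_b))/ℏ = 7.430, giving phase k₂w = 12.26.
T = [1 + V_b² sin²(k₂w) / (4E(E − V_b))]⁻¹ = 1/1.005 = 0.995.

T = 0.995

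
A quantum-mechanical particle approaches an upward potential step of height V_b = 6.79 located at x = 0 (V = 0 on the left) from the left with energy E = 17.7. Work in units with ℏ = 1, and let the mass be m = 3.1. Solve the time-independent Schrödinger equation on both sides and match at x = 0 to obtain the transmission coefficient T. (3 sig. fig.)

On each side the TISE gives plane waves with k = √(2m(E − V))/ℏ: k₁ = √(2·3.1·17.7) = 10.48, k₂ = √(2·3.1·10.91) = 8.224.
Matching ψ and ψ′ at x = 0 gives r = (k₁ − k₂)/(k₁ + k₂), so R = r² = 0.01449 and T = 1 − R = 0.9855.

T = 0.986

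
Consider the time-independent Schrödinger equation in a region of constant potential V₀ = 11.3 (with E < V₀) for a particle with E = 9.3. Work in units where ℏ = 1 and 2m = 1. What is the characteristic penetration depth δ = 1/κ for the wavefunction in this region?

δ = 0.707

Since E < V₀ the TISE in this region is ψ'' = κ²ψ with κ = √(2m(V₀ − E))/ℏ.
κ = √(2 × 0.5 × 2) = 1.414. The penetration depth is δ = 1/κ = 0.707.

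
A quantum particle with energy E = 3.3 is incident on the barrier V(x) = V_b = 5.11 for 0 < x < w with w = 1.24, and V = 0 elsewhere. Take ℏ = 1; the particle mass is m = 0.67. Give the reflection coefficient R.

R = 0.926

E < V_b: inside the barrier ψ ∝ e^{±κx} with κ = √(2m(V_b − E))/ℏ = 1.557.
κw = 1.931, sinh(κw) = 3.376.
The exact tunnelling result is T⁻¹ = 1 + V_b² sinh²(κw) / [4E(V_b − E)] = 13.46, so T = 0.0743.
R = 1 − T = 0.926.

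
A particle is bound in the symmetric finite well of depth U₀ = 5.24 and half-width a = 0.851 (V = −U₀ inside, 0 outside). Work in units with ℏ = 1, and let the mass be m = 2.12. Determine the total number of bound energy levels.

N = 3

The dimensionless depth is z₀ = a√(2mU₀)/ℏ = 0.851 × √(22.22) = 4.011.
The even/odd transcendental equations gain one root per π/2 in z₀, giving N = 1 + ⌊2z₀/π⌋ = 1 + ⌊2.554⌋ = 3.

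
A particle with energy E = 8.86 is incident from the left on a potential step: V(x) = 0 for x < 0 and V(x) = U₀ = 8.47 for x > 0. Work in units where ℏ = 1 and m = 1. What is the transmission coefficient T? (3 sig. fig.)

T = 0.573

The wavenumbers are k₁ = √(2mE)/ℏ = 4.210 on the left and k₂ = √(2m(E − U₀))/ℏ = 0.8832 on the right.
Matching ψ and ψ′ at x = 0 gives r = (k₁ − k₂)/(k₁ + k₂), so R = r² = 0.4266 and T = 1 − R = 0.5734.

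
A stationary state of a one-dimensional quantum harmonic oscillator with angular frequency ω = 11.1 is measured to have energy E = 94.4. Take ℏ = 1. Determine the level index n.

n = 8

Invert E_n = (n + ½)ℏω: n = E/ℏω − ½ = 8.005, so n = 8.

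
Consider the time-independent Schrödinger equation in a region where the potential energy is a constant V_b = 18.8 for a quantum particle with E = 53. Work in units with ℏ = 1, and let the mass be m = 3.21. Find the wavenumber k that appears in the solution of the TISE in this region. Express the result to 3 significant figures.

k = 14.8

With E > V_b the solution is oscillatory, ψ ∝ e^{±ikx} with k = √(2m(E − V_b))/ℏ.
k = √(2 × 3.21 × 34.2) = 14.82.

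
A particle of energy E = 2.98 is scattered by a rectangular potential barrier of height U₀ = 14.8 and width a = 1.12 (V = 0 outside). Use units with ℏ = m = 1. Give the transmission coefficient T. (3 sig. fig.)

T = 0.0000479

E < U₀: inside the barrier ψ ∝ e^{±κx} with κ = √(2m(U₀ − E))/ℏ = 4.862.
κa = 5.446, sinh(κa) = 115.9.
Matching ψ, ψ′ at both faces gives T = [1 + U₀² sinh²(κa) / (4E(U₀ − E))]⁻¹ = 1/20870 = 0.0000479.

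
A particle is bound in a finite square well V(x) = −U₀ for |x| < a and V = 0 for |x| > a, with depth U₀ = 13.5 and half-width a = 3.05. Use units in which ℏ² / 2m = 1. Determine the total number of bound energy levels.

The dimensionless depth is z₀ = a√(2mU₀)/ℏ = 3.05 × √(13.50) = 11.21.
The even/odd transcendental equations gain one root per π/2 in z₀, giving N = 1 + ⌊2z₀/π⌋ = 1 + ⌊7.134⌋ = 8.

N = 8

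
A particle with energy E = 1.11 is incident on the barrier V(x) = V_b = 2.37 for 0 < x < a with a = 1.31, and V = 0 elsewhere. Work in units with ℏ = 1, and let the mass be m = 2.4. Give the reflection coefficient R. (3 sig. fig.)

Since E < V_b the interior solution is evanescent with decay constant κ = √(2m(V_b − E))/ℏ = 2.459.
κa = 3.222, sinh(κa) = 12.51.
Matching ψ, ψ′ at both faces gives T = [1 + V_b² sinh²(κa) / (4E(V_b − E))]⁻¹ = 1/158.2 = 0.00632.
R = 1 − T = 0.994.

R = 0.994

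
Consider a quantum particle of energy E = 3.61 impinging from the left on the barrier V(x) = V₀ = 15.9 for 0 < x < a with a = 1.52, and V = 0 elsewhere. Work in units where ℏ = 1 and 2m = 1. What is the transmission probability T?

Since E < V₀ the interior solution is evanescent with decay constant κ = √(2m(V₀ − E))/ℏ = 3.506.
κa = 5.329, sinh(κa) = 103.1.
Matching ψ, ψ′ at both faces gives T = [1 + V₀² sinh²(κa) / (4E(V₀ − E))]⁻¹ = 1/15140 = 0.0000661.

T = 0.0000661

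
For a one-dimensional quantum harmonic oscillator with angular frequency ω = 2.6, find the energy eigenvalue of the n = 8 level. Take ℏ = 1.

Using E_n = (n + ½)ℏω: E_8 = 8.5 × 2.6 = 22.10.

E = 22.1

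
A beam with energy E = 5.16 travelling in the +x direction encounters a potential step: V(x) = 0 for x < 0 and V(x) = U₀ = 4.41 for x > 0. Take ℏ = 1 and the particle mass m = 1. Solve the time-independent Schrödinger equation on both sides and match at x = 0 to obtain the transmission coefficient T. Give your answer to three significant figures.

The wavenumbers are k₁ = √(2mE)/ℏ = 3.212 on the left and k₂ = √(2m(E − U₀))/ℏ = 1.225 on the right.
Continuity of ψ and ψ′ at the step yields the reflection amplitude r = (k₁ − k₂)/(k₁ + k₂) = 0.4480; thus R = |r|² = 0.2007, T = 0.7993.

T = 0.799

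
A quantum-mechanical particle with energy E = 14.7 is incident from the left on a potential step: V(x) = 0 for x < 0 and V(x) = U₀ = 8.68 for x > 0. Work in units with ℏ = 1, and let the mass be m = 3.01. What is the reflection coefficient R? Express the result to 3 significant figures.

R = 0.0482

On each side the TISE gives plane waves with k = √(2m(E − V))/ℏ: k₁ = √(2·3.01·14.7) = 9.407, k₂ = √(2·3.01·6.02) = 6.020.
Matching ψ and ψ′ at x = 0 gives r = (k₁ − k₂)/(k₁ + k₂), so R = r² = 0.04821 and T = 1 − R = 0.9518.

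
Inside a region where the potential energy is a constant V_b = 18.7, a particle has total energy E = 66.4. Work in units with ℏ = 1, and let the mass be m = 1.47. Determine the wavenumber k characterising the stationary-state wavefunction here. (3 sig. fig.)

k = 11.8

With E > V_b the solution is oscillatory, ψ ∝ e^{±ikx} with k = √(2m(E − V_b))/ℏ.
k = √(2 × 1.47 × 47.7) = 11.84.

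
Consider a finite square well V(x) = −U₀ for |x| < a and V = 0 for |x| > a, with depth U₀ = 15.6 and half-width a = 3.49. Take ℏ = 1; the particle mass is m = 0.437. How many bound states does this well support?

N = 9

The dimensionless depth is z₀ = a√(2mU₀)/ℏ = 3.49 × √(13.63) = 12.89.
A new bound state (alternating even/odd) appears each time z₀ passes a multiple of π/2, so N = ⌊2z₀/π⌋ + 1 = ⌊8.204⌋ + 1 = 9.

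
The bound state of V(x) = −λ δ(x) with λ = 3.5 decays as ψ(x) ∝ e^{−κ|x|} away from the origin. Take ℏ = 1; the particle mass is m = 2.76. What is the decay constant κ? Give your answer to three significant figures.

Integrate −(ℏ²/2m)ψ'' − λδ(x)ψ = Eψ from −ε to +ε: the ψ'' term gives ψ'(0⁺) − ψ'(0⁻) and the δ term gives −(2mλ/ℏ²)ψ(0).
With ψ ∝ e^{−κ|x|} this yields −2κ = −2mλ/ℏ², so κ = mλ/ℏ² = 9.660.

κ = 9.66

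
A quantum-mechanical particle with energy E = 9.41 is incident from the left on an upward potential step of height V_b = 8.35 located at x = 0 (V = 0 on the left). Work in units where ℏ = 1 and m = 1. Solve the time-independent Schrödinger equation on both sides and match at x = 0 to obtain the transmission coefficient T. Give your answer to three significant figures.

The wavenumbers are k₁ = √(2mE)/ℏ = 4.338 on the left and k₂ = √(2m(E − V_b))/ℏ = 1.456 on the right.
Matching ψ and ψ′ at x = 0 gives r = (k₁ − k₂)/(k₁ + k₂), so R = r² = 0.2474 and T = 1 − R = 0.7526.

T = 0.753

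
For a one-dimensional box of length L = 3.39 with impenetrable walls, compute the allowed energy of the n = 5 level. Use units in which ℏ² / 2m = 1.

E = 21.5

The infinite-well eigenfunctions ψ_n = √(2/L) sin(nπx/L) vanish at both walls, giving E_n = n²π²ℏ²/(2mL²).
E_5 = 5² × π² / (2 × 0.5 × 3.39²) = 21.47.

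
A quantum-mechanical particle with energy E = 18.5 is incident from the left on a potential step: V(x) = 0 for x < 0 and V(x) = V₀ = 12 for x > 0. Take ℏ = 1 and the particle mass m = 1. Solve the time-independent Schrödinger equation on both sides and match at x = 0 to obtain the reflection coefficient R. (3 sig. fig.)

R = 0.0654

The wavenumbers are k₁ = √(2mE)/ℏ = 6.083 on the left and k₂ = √(2m(E − V₀))/ℏ = 3.606 on the right.
Matching ψ and ψ′ at x = 0 gives r = (k₁ − k₂)/(k₁ + k₂), so R = r² = 0.06538 and T = 1 − R = 0.9346.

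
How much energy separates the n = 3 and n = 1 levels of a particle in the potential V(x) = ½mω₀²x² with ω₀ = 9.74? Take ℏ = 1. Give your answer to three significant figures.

E_n = ℏω₀(n + ½), so ΔE = (3 − 1) ℏω₀ = 2 × 9.74 = 19.48.

ΔE = 19.5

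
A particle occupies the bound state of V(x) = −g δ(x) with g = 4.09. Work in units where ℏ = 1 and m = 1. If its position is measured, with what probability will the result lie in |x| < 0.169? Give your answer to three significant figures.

P = 0.749

The normalised bound state is ψ = √κ e^{−κ|x|} with κ = mg/ℏ² = 4.090.
P(|x| < d) = ∫_{−d}^{d} κ e^{−2κ|x|} dx = 1 − e^{−2κd} = 1 − e^{−1.382} = 0.7490.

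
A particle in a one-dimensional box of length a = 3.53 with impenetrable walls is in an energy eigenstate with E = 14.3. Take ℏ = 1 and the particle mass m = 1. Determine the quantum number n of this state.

n = 6

From E_n = n²π²ℏ²/(2ma²) invert to n = √(2ma²E)/(πℏ).
n = (3.53/π) × √(2 × 1 × 14.3) = 6.009 → n = 6.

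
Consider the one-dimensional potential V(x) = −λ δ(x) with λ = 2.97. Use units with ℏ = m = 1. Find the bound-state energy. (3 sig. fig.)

For x ≠ 0 the bound state is ψ ∝ e^{−κ|x|}; integrating the TISE across the delta gives the cusp condition 2κ = 2mλ/ℏ², so κ = 2.970.
Then E = −ℏ²κ²/(2m) = −mλ²/(2ℏ²) = -4.410.

E = -4.41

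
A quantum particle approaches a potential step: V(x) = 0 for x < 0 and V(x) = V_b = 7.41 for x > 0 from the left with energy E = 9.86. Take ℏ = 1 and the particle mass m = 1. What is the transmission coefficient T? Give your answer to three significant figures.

The wavenumbers are k₁ = √(2mE)/ℏ = 4.441 on the left and k₂ = √(2m(E − V_b))/ℏ = 2.214 on the right.
Continuity of ψ and ψ′ at the step yields the reflection amplitude r = (k₁ − k₂)/(k₁ + k₂) = 0.3347; thus R = |r|² = 0.1120, T = 0.8880.

T = 0.888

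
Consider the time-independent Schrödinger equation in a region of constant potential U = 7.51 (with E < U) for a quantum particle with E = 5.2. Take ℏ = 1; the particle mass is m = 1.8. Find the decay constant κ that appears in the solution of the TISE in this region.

κ = 2.88

Since E < U the TISE in this region is ψ'' = κ²ψ with κ = √(2m(U − E))/ℏ.
κ = √(2 × 1.8 × 2.31) = 2.884.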